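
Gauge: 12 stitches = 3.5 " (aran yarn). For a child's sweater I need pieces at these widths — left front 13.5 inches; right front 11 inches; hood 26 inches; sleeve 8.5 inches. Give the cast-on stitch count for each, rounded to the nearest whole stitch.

left front 46; right front 38; hood 89; sleeve 29.

Rate = 12/3.5 = 3.429 sts per in.
left front: 13.5 × 3.429 = 46.29 → 46.
right front: 11 × 3.429 = 37.71 → 38.
hood: 26 × 3.429 = 89.14 → 89.
sleeve: 8.5 × 3.429 = 29.14 → 29.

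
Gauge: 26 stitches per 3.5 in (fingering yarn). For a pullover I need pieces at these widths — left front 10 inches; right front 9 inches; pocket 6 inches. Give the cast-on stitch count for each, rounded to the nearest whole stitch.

Rate = 26/3.5 = 7.429 sts per in.
left front: 10 × 7.429 = 74.29 → 74.
right front: 9 × 7.429 = 66.86 → 67.
pocket: 6 × 7.429 = 44.57 → 45.

left front 74; right front 67; pocket 45.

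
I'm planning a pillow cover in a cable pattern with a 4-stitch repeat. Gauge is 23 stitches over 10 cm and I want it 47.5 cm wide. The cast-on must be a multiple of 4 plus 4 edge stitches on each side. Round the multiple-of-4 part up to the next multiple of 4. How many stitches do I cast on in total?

112 stitches.

23 / 10 = 2.3 sts per cm.
47.5 × 2.3 = 109.25 sts.
Less 8 edge sts → 101.25 for the repeat.
Next multiple of 4: 104.
Add back 8 edge sts → 112.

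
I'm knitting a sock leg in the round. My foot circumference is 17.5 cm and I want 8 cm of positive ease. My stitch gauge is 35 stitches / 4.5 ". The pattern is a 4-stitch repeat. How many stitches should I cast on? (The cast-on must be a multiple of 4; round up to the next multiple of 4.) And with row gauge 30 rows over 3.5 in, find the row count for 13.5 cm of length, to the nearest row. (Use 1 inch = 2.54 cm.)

Cast on 80 stitches; work 46 rows.

Finished = 17.5 + 8 = 25.5 cm.
25.5 cm × 1/2.54 = 10.04 inches.
35/4.5 = 7.778 sts per in; 10.04 × 7.778 = 78.08 sts.
Next multiple of 4 → 80.
13.5 cm = 5.31 inches; × 8.571 = 45.56 → 46 rows.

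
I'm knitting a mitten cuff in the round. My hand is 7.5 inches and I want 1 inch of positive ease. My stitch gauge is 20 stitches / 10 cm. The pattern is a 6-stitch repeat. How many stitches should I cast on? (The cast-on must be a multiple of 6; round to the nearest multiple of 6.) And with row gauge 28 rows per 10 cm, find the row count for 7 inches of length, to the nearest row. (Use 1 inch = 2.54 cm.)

Finished = 7.5 + 1 = 8.5 inches.
8.5 inches × 2.54 = 21.59 cm.
20/10 = 2 sts per cm; 21.59 × 2 = 43.18 sts.
Nearest multiple of 6 → 42.
7 inches = 17.78 cm; × 2.8 = 49.78 → 50 rows.

Cast on 42 stitches; work 50 rows.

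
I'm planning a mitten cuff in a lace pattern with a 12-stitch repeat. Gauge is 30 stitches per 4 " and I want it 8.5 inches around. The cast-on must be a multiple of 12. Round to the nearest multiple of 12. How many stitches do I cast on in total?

CO 60 sts.

30 / 4 = 7.5 sts per inch.
8.5 × 7.5 = 63.75 sts.
Nearest multiple of 12: 60.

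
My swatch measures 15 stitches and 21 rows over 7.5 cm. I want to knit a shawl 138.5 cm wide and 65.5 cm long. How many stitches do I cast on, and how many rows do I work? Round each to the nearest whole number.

Stitch gauge = 15/7.5 = 2 sts/cm; 138.5 × 2 = 277.00 → 277 sts.
Row gauge = 21/7.5 = 2.8 rows/cm; 65.5 × 2.8 = 183.40 → 183 rows.

Cast on 277 stitches and work 183 rows.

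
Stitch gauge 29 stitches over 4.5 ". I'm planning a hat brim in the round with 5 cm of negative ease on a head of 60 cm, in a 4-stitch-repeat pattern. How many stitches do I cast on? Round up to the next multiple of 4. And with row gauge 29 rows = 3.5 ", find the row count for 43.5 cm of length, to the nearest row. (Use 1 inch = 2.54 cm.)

Finished = 60 − 5 = 55 cm.
55 cm × 1/2.54 = 21.65 inches.
29/4.5 = 6.444 sts per in; 21.65 × 6.444 = 139.55 sts.
Next multiple of 4 → 140.
43.5 cm = 17.13 inches; × 8.286 = 141.90 → 142 rows.

Cast on 140 stitches; work 142 rows.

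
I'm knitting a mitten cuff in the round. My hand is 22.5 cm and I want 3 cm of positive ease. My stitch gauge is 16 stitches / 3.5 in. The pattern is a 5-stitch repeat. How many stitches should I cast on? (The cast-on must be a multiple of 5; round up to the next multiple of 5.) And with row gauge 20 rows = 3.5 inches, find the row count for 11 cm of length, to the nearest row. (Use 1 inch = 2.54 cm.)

Finished = 22.5 + 3 = 25.5 cm.
25.5 cm × 1/2.54 = 10.04 inches.
16/3.5 = 4.571 sts per in; 10.04 × 4.571 = 45.89 sts.
Next multiple of 5 → 50.
11 cm = 4.33 inches; × 5.714 = 24.75 → 25 rows.

Cast on 50 stitches; work 25 rows.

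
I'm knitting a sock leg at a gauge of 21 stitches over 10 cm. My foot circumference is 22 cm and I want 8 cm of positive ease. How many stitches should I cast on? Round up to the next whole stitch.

Finished = 22 + 8 = 30 cm.
21 / 10 = 2.1 sts per cm.
30.00 × 2.1 = 63.00 sts.

Cast on 63 stitches.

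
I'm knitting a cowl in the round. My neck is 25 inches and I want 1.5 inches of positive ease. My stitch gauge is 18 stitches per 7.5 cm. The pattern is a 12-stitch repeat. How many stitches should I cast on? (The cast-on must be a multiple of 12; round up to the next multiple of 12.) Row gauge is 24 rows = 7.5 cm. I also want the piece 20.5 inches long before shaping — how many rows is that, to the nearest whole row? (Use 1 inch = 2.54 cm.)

Cast on 168 stitches; work 167 rows.

Finished = 25 + 1.5 = 26.5 inches.
26.5 inches × 2.54 = 67.31 cm.
18/7.5 = 2.4 sts per cm; 67.31 × 2.4 = 161.54 sts.
Next multiple of 12 → 168.
20.5 inches = 52.07 cm; × 3.2 = 166.62 → 167 rows.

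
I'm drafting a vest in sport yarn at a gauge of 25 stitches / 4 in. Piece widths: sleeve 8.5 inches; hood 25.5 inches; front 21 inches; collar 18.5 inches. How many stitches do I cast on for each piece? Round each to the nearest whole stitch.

sleeve 53; hood 159; front 131; collar 116.

Rate = 25/4 = 6.25 sts per in.
sleeve: 8.5 × 6.25 = 53.12 → 53.
hood: 25.5 × 6.25 = 159.38 → 159.
front: 21 × 6.25 = 131.25 → 131.
collar: 18.5 × 6.25 = 115.62 → 116.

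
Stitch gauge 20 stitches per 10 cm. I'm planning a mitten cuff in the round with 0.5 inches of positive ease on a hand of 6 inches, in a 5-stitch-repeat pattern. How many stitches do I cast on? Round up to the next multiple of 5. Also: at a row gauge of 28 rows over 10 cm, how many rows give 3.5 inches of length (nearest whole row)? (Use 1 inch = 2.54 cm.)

Cast on 35 stitches; work 25 rows.

Finished = 6 + 0.5 = 6.5 inches.
6.5 inches × 2.54 = 16.51 cm.
20/10 = 2 sts per cm; 16.51 × 2 = 33.02 sts.
Next multiple of 5 → 35.
3.5 inches = 8.89 cm; × 2.8 = 24.89 → 25 rows.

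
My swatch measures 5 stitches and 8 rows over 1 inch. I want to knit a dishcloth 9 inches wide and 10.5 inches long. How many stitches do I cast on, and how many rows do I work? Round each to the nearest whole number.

Stitch gauge = 5/1 = 5 sts/in; 9 × 5 = 45.00 → 45 sts.
Row gauge = 8/1 = 8 rows/in; 10.5 × 8 = 84.00 → 84 rows.

Cast on 45 stitches and work 84 rows.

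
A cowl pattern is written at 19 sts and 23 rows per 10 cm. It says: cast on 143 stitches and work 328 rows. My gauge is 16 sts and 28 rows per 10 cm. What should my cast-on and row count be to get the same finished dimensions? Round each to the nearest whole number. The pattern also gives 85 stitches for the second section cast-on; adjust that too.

Stitches: 143 × 16/19 = 120.42 → 120.
Rows: 328 × 28/23 = 399.30 → 399.
second section cast-on: 85 × 16/19 = 71.58 → 72.

Cast on 120 stitches; work 399 rows; second section cast-on 72 stitches.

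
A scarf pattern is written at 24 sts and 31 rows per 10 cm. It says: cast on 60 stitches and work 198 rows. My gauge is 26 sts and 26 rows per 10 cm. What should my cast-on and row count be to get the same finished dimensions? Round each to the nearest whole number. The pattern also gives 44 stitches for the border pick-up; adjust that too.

Cast on 65 stitches; work 166 rows; border pick-up 48 stitches.

Stitches: 60 × 26/24 = 65.00 → 65.
Rows: 198 × 26/31 = 166.06 → 166.
border pick-up: 44 × 26/24 = 47.67 → 48.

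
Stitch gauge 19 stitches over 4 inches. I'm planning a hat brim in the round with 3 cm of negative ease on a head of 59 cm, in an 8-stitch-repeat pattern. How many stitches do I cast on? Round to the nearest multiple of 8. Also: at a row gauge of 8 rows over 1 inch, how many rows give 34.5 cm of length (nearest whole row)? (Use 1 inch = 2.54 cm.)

Finished = 59 − 3 = 56 cm.
56 cm × 1/2.54 = 22.05 inches.
19/4 = 4.75 sts per in; 22.05 × 4.75 = 104.72 sts.
Nearest multiple of 8 → 104.
34.5 cm = 13.58 inches; × 8 = 108.66 → 109 rows.

Cast on 104 stitches; work 109 rows.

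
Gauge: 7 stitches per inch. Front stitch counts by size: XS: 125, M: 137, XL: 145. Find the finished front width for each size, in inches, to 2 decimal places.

XS 17.86 inches; M 19.57 inches; XL 20.71 inches.

7/1 = 7 sts per in.
XS: 125 / 7 = 17.857 → 17.86 in.
M: 137 / 7 = 19.571 → 19.57 in.
XL: 145 / 7 = 20.714 → 20.71 in.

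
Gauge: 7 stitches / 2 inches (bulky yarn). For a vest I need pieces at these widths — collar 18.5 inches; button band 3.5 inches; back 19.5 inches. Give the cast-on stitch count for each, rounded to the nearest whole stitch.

collar 65; button band 12; back 68.

Rate = 7/2 = 3.5 sts per in.
collar: 18.5 × 3.5 = 64.75 → 65.
button band: 3.5 × 3.5 = 12.25 → 12.
back: 19.5 × 3.5 = 68.25 → 68.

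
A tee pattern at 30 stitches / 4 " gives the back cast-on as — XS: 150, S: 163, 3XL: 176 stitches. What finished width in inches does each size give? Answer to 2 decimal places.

XS 20.00 inches; S 21.73 inches; 3XL 23.47 inches.

30/4 = 7.5 sts per in.
XS: 150 / 7.5 = 20.000 → 20.00 in.
S: 163 / 7.5 = 21.733 → 21.73 in.
3XL: 176 / 7.5 = 23.467 → 23.47 in.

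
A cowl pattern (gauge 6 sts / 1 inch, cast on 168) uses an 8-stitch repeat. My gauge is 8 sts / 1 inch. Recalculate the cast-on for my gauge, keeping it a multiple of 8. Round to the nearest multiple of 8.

224 stitches.

168 × 8 / 6 = 224.00.
Nearest multiple of 8: 224.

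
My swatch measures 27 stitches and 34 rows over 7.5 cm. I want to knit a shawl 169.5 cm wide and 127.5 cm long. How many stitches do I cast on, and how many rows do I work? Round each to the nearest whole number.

Stitch gauge = 27/7.5 = 3.6 sts/cm; 169.5 × 3.6 = 610.20 → 610 sts.
Row gauge = 34/7.5 = 4.533 rows/cm; 127.5 × 4.533 = 578.00 → 578 rows.

Cast on 610 stitches and work 578 rows.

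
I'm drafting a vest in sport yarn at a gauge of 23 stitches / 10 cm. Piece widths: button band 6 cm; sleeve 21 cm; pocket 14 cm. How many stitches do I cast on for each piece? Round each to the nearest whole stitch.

Rate = 23/10 = 2.3 sts per cm.
button band: 6 × 2.3 = 13.80 → 14.
sleeve: 21 × 2.3 = 48.30 → 48.
pocket: 14 × 2.3 = 32.20 → 32.

button band 14; sleeve 48; pocket 32.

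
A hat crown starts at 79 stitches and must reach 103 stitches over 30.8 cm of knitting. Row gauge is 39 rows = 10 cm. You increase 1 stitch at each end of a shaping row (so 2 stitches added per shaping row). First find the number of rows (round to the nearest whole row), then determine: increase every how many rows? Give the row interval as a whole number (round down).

Rows = 30.8 × 3.9 = 120.1 → 120 rows.
Stitches to add: 24 → 12 shaping rows (at 2 st each).
120 / 12 = 10.00 → every 10 rows.

Increase every 10th row.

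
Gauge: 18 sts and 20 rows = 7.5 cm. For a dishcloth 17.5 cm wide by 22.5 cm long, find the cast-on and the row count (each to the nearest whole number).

Stitch gauge = 18/7.5 = 2.4 sts/cm; 17.5 × 2.4 = 42.00 → 42 sts.
Row gauge = 20/7.5 = 2.667 rows/cm; 22.5 × 2.667 = 60.00 → 60 rows.

Cast on 42 stitches and work 60 rows.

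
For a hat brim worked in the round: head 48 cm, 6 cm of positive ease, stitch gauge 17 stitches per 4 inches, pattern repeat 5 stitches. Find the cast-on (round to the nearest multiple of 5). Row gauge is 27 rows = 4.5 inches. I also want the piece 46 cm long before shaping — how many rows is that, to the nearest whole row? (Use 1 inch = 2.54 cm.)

Cast on 90 stitches; work 109 rows.

Finished = 48 + 6 = 54 cm.
54 cm × 1/2.54 = 21.26 inches.
17/4 = 4.25 sts per in; 21.26 × 4.25 = 90.35 sts.
Nearest multiple of 5 → 90.
46 cm = 18.11 inches; × 6 = 108.66 → 109 rows.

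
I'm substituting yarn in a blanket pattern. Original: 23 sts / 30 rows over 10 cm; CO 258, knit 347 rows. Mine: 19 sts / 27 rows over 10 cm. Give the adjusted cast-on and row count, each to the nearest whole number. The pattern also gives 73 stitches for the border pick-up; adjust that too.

Stitches: 258 × 19/23 = 213.13 → 213.
Rows: 347 × 27/30 = 312.30 → 312.
border pick-up: 73 × 19/23 = 60.30 → 60.

Cast on 213 stitches; work 312 rows; border pick-up 60 stitches.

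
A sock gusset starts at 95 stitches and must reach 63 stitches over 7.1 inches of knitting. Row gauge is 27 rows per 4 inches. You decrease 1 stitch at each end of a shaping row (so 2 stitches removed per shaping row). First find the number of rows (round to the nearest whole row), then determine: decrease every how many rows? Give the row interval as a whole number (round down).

Decrease every 3rd row.

Rows = 7.1 × 6.75 = 47.9 → 48 rows.
Stitches to remove: 32 → 16 shaping rows (at 2 st each).
48 / 16 = 3.00 → every 3 rows.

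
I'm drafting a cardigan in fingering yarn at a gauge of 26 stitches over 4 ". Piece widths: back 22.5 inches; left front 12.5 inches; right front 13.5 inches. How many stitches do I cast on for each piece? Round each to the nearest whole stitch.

back 146; left front 81; right front 88.

Rate = 26/4 = 6.5 sts per in.
back: 22.5 × 6.5 = 146.25 → 146.
left front: 12.5 × 6.5 = 81.25 → 81.
right front: 13.5 × 6.5 = 87.75 → 88.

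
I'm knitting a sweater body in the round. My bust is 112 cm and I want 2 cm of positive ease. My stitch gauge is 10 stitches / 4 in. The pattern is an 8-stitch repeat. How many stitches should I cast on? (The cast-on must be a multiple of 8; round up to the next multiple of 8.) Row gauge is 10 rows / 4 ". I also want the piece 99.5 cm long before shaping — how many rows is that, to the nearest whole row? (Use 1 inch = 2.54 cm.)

Finished = 112 + 2 = 114 cm.
114 cm × 1/2.54 = 44.88 inches.
10/4 = 2.5 sts per in; 44.88 × 2.5 = 112.20 sts.
Next multiple of 8 → 120.
99.5 cm = 39.17 inches; × 2.5 = 97.93 → 98 rows.

Cast on 120 stitches; work 98 rows.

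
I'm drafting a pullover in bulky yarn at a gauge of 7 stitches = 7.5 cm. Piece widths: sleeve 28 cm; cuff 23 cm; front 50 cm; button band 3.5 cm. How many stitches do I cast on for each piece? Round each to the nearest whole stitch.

Rate = 7/7.5 = 0.933 sts per cm.
sleeve: 28 × 0.933 = 26.13 → 26.
cuff: 23 × 0.933 = 21.47 → 21.
front: 50 × 0.933 = 46.67 → 47.
button band: 3.5 × 0.933 = 3.27 → 3.

sleeve 26; cuff 21; front 47; button band 3.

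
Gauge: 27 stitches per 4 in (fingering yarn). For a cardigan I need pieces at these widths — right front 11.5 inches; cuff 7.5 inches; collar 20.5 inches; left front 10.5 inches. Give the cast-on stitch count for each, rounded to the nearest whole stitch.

Rate = 27/4 = 6.75 sts per in.
right front: 11.5 × 6.75 = 77.62 → 78.
cuff: 7.5 × 6.75 = 50.62 → 51.
collar: 20.5 × 6.75 = 138.38 → 138.
left front: 10.5 × 6.75 = 70.88 → 71.

right front 78; cuff 51; collar 138; left front 71.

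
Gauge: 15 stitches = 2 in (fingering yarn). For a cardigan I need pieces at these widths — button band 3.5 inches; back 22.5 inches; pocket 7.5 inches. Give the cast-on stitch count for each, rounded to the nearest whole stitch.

button band 26; back 169; pocket 56.

Rate = 15/2 = 7.5 sts per in.
button band: 3.5 × 7.5 = 26.25 → 26.
back: 22.5 × 7.5 = 168.75 → 169.
pocket: 7.5 × 7.5 = 56.25 → 56.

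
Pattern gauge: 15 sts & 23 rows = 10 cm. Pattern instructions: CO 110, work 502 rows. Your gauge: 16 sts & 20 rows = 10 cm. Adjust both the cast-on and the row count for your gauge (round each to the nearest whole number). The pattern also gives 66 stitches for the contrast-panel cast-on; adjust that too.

Stitches: 110 × 16/15 = 117.33 → 117.
Rows: 502 × 20/23 = 436.52 → 437.
contrast-panel cast-on: 66 × 16/15 = 70.40 → 70.

Cast on 117 stitches; work 437 rows; contrast-panel cast-on 70 stitches.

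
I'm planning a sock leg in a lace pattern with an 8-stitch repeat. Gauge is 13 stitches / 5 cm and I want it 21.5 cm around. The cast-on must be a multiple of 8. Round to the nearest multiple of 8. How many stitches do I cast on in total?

CO 56 sts.

13 / 5 = 2.6 sts per cm.
21.5 × 2.6 = 55.90 sts.
Nearest multiple of 8: 56.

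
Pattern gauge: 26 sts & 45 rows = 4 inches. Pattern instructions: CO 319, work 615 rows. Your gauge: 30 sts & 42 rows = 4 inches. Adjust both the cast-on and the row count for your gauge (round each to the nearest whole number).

Stitches: 319 × 30/26 = 368.08 → 368.
Rows: 615 × 42/45 = 574.00 → 574.

Cast on 368 stitches; work 574 rows.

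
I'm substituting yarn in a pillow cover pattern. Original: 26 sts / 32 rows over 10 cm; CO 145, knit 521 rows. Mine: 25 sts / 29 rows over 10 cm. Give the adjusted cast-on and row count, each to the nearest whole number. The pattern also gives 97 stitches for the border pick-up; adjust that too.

Stitches: 145 × 25/26 = 139.42 → 139.
Rows: 521 × 29/32 = 472.16 → 472.
border pick-up: 97 × 25/26 = 93.27 → 93.

Cast on 139 stitches; work 472 rows; border pick-up 93 stitches.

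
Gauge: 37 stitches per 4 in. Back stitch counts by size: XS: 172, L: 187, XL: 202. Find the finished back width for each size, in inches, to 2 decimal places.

XS 18.59 inches; L 20.22 inches; XL 21.84 inches.

37/4 = 9.25 sts per in.
XS: 172 / 9.25 = 18.595 → 18.59 in.
L: 187 / 9.25 = 20.216 → 20.22 in.
XL: 202 / 9.25 = 21.838 → 21.84 in.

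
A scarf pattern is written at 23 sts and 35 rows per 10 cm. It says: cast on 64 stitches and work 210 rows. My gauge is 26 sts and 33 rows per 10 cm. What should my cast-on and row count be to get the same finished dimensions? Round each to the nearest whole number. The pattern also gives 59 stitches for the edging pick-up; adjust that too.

Cast on 72 stitches; work 198 rows; edging pick-up 67 stitches.

Stitches: 64 × 26/23 = 72.35 → 72.
Rows: 210 × 33/35 = 198.00 → 198.
edging pick-up: 59 × 26/23 = 66.70 → 67.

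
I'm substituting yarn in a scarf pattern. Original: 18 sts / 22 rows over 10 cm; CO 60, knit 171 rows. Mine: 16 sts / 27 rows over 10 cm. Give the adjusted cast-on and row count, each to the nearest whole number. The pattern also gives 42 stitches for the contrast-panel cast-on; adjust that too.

Cast on 53 stitches; work 210 rows; contrast-panel cast-on 37 stitches.

Stitches: 60 × 16/18 = 53.33 → 53.
Rows: 171 × 27/22 = 209.86 → 210.
contrast-panel cast-on: 42 × 16/18 = 37.33 → 37.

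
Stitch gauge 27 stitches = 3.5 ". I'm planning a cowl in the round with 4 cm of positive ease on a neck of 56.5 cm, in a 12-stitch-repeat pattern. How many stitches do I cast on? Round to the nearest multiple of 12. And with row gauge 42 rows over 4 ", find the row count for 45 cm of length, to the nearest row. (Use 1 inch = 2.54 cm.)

Finished = 56.5 + 4 = 60.5 cm.
60.5 cm × 1/2.54 = 23.82 inches.
27/3.5 = 7.714 sts per in; 23.82 × 7.714 = 183.75 sts.
Nearest multiple of 12 → 180.
45 cm = 17.72 inches; × 10.5 = 186.02 → 186 rows.

Cast on 180 stitches; work 186 rows.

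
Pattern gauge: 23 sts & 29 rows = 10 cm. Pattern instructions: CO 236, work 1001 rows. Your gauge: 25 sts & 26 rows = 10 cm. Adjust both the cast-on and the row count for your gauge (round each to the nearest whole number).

Cast on 257 stitches; work 897 rows.

Stitches: 236 × 25/23 = 256.52 → 257.
Rows: 1001 × 26/29 = 897.45 → 897.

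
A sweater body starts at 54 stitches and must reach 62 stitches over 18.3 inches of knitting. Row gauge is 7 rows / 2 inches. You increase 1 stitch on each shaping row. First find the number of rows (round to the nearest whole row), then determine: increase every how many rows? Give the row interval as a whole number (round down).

Increase every 8th row.

Rows = 18.3 × 3.5 = 64.0 → 64 rows.
Stitches to add: 8 → 8 shaping rows (at 1 st each).
64 / 8 = 8.00 → every 8 rows.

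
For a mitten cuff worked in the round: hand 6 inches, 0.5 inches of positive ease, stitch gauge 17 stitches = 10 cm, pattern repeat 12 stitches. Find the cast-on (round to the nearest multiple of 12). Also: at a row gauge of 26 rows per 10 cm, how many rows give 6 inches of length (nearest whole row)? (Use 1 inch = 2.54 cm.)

Cast on 24 stitches; work 40 rows.

Finished = 6 + 0.5 = 6.5 inches.
6.5 inches × 2.54 = 16.51 cm.
17/10 = 1.7 sts per cm; 16.51 × 1.7 = 28.07 sts.
Nearest multiple of 12 → 24.
6 inches = 15.24 cm; × 2.6 = 39.62 → 40 rows.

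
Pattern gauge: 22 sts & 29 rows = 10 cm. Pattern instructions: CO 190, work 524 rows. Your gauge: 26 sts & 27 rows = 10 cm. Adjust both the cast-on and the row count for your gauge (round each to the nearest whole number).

Stitches: 190 × 26/22 = 224.55 → 225.
Rows: 524 × 27/29 = 487.86 → 488.

Cast on 225 stitches; work 488 rows.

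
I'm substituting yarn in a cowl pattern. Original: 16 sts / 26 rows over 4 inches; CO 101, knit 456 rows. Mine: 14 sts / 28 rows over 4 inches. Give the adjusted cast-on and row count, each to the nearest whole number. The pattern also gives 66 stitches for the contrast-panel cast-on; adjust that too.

Stitches: 101 × 14/16 = 88.38 → 88.
Rows: 456 × 28/26 = 491.08 → 491.
contrast-panel cast-on: 66 × 14/16 = 57.75 → 58.

Cast on 88 stitches; work 491 rows; contrast-panel cast-on 58 stitches.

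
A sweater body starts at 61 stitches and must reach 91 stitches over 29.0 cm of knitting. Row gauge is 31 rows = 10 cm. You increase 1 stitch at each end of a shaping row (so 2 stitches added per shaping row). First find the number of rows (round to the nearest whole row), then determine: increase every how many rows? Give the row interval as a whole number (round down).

Rows = 29.0 × 3.1 = 89.9 → 90 rows.
Stitches to add: 30 → 15 shaping rows (at 2 st each).
90 / 15 = 6.00 → every 6 rows.

Increase every 6th row.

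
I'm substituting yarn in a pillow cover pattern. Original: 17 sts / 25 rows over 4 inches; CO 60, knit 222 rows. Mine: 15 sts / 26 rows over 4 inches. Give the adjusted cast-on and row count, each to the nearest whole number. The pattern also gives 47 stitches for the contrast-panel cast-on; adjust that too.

Cast on 53 stitches; work 231 rows; contrast-panel cast-on 41 stitches.

Stitches: 60 × 15/17 = 52.94 → 53.
Rows: 222 × 26/25 = 230.88 → 231.
contrast-panel cast-on: 47 × 15/17 = 41.47 → 41.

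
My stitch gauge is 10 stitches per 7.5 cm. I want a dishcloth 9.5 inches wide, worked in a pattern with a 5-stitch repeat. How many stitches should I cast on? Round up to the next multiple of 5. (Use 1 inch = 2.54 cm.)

9.5 in = 9.5 × 2.54 = 24.13 cm.
10 / 7.5 = 1.333 sts/cm.
24.13 × 1.333 = 32.17 sts.
→ 35.

Cast on 35 stitches.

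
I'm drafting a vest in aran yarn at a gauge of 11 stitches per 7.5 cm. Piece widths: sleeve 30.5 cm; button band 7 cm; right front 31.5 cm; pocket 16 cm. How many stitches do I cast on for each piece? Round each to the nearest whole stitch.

Rate = 11/7.5 = 1.467 sts per cm.
sleeve: 30.5 × 1.467 = 44.73 → 45.
button band: 7 × 1.467 = 10.27 → 10.
right front: 31.5 × 1.467 = 46.20 → 46.
pocket: 16 × 1.467 = 23.47 → 23.

sleeve 45; button band 10; right front 46; pocket 23.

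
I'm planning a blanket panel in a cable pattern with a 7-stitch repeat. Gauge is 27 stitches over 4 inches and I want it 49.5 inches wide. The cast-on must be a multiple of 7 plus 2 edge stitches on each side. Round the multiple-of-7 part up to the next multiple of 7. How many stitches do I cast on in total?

CO 340 sts.

27 / 4 = 6.75 sts per inch.
49.5 × 6.75 = 334.12 sts.
Less 4 edge sts → 330.12 for the repeat.
Next multiple of 7: 336.
Add back 4 edge sts → 340.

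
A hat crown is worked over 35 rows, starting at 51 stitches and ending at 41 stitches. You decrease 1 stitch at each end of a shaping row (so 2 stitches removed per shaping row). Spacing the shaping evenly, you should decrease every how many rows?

Decrease every 7th row.

Stitches to remove: |41 − 51| = 10.
Shaping rows needed: 10 / 2 = 5.
35 rows / 5 = every 7 rows.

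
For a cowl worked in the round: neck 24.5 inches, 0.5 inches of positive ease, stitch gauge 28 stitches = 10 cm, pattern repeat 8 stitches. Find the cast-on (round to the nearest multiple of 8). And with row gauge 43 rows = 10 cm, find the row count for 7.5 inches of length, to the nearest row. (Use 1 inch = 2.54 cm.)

Finished = 24.5 + 0.5 = 25 inches.
25 inches × 2.54 = 63.50 cm.
28/10 = 2.8 sts per cm; 63.50 × 2.8 = 177.80 sts.
Nearest multiple of 8 → 176.
7.5 inches = 19.05 cm; × 4.3 = 81.92 → 82 rows.

Cast on 176 stitches; work 82 rows.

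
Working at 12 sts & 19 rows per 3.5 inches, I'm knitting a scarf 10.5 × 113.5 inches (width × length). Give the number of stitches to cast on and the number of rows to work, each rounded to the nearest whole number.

Cast on 36 stitches and work 616 rows.

Stitch gauge = 12/3.5 = 3.429 sts/in; 10.5 × 3.429 = 36.00 → 36 sts.
Row gauge = 19/3.5 = 5.429 rows/in; 113.5 × 5.429 = 616.14 → 616 rows.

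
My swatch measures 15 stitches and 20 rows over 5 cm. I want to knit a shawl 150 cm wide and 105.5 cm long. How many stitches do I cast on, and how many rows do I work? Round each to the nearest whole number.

Cast on 450 stitches and work 422 rows.

Stitch gauge = 15/5 = 3 sts/cm; 150 × 3 = 450.00 → 450 sts.
Row gauge = 20/5 = 4 rows/cm; 105.5 × 4 = 422.00 → 422 rows.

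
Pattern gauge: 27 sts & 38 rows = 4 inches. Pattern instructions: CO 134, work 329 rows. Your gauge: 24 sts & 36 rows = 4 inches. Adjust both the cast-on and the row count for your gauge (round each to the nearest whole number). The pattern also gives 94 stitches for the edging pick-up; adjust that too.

Stitches: 134 × 24/27 = 119.11 → 119.
Rows: 329 × 36/38 = 311.68 → 312.
edging pick-up: 94 × 24/27 = 83.56 → 84.

Cast on 119 stitches; work 312 rows; edging pick-up 84 stitches.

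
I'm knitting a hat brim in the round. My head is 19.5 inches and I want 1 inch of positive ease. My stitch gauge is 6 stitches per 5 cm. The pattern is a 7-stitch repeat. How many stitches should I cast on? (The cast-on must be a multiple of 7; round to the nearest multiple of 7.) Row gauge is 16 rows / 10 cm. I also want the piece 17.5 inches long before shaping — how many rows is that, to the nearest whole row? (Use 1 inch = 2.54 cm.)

Finished = 19.5 + 1 = 20.5 inches.
20.5 inches × 2.54 = 52.07 cm.
6/5 = 1.2 sts per cm; 52.07 × 1.2 = 62.48 sts.
Nearest multiple of 7 → 63.
17.5 inches = 44.45 cm; × 1.6 = 71.12 → 71 rows.

Cast on 63 stitches; work 71 rows.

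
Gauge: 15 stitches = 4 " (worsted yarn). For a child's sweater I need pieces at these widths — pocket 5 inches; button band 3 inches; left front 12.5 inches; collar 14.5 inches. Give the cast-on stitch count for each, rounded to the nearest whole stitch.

Rate = 15/4 = 3.75 sts per in.
pocket: 5 × 3.75 = 18.75 → 19.
button band: 3 × 3.75 = 11.25 → 11.
left front: 12.5 × 3.75 = 46.88 → 47.
collar: 14.5 × 3.75 = 54.38 → 54.

pocket 19; button band 11; left front 47; collar 54.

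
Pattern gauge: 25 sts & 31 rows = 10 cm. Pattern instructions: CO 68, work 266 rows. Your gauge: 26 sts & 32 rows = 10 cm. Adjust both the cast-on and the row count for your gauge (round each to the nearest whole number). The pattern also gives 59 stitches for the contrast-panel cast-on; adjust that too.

Stitches: 68 × 26/25 = 70.72 → 71.
Rows: 266 × 32/31 = 274.58 → 275.
contrast-panel cast-on: 59 × 26/25 = 61.36 → 61.

Cast on 71 stitches; work 275 rows; contrast-panel cast-on 61 stitches.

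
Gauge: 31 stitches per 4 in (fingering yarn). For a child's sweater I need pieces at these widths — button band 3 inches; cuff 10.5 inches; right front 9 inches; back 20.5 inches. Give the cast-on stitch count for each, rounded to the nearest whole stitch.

Rate = 31/4 = 7.75 sts per in.
button band: 3 × 7.75 = 23.25 → 23.
cuff: 10.5 × 7.75 = 81.38 → 81.
right front: 9 × 7.75 = 69.75 → 70.
back: 20.5 × 7.75 = 158.88 → 159.

button band 23; cuff 81; right front 70; back 159.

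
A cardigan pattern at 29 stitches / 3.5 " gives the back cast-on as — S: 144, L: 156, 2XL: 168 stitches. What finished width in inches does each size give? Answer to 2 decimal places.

S 17.38 inches; L 18.83 inches; 2XL 20.28 inches.

29/3.5 = 8.286 sts per in.
S: 144 / 8.286 = 17.379 → 17.38 in.
L: 156 / 8.286 = 18.828 → 18.83 in.
2XL: 168 / 8.286 = 20.276 → 20.28 in.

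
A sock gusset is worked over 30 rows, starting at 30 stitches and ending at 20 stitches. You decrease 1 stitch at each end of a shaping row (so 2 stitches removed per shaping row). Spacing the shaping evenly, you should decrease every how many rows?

Stitches to remove: |20 − 30| = 10.
Shaping rows needed: 10 / 2 = 5.
30 rows / 5 = every 6 rows.

Decrease every 6th row.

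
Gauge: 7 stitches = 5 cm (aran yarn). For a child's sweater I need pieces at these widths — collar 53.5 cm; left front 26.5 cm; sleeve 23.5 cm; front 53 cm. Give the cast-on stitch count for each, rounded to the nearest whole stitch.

collar 75; left front 37; sleeve 33; front 74.

Rate = 7/5 = 1.4 sts per cm.
collar: 53.5 × 1.4 = 74.90 → 75.
left front: 26.5 × 1.4 = 37.10 → 37.
sleeve: 23.5 × 1.4 = 32.90 → 33.
front: 53 × 1.4 = 74.20 → 74.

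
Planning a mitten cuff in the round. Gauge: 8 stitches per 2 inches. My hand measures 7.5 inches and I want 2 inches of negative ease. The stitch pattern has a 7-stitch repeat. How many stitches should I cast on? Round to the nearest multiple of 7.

Finished = 7.5 − 2 = 5.5 inches.
8 / 2 = 4 sts/in.
5.5 × 4 = 22.00 sts.
Nearest multiple of 7: 21.

Cast on 21 stitches.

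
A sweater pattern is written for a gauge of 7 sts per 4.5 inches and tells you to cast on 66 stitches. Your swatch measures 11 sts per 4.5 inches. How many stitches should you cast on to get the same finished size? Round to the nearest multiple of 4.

Cast on 104 stitches.

Scale factor = 11 / 7 = 1.571.
66 × 11 / 7 = 103.71 sts.
→ 104 sts.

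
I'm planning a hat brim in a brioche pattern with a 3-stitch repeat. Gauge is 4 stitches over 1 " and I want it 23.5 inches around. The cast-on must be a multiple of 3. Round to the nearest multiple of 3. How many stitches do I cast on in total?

4 / 1 = 4 sts per inch.
23.5 × 4 = 94.00 sts.
Nearest multiple of 3: 93.

Cast on 93 stitches.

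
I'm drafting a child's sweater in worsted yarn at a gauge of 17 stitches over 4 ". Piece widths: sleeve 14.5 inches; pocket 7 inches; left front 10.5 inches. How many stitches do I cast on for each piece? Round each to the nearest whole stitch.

sleeve 62; pocket 30; left front 45.

Rate = 17/4 = 4.25 sts per in.
sleeve: 14.5 × 4.25 = 61.62 → 62.
pocket: 7 × 4.25 = 29.75 → 30.
left front: 10.5 × 4.25 = 44.62 → 45.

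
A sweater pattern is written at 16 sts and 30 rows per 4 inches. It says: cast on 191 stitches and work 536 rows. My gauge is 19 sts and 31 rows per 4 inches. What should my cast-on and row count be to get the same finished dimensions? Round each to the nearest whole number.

Cast on 227 stitches; work 554 rows.

Stitches: 191 × 19/16 = 226.81 → 227.
Rows: 536 × 31/30 = 553.87 → 554.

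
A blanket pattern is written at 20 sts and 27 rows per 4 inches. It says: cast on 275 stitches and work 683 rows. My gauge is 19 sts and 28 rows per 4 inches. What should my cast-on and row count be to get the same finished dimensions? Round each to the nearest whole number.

Stitches: 275 × 19/20 = 261.25 → 261.
Rows: 683 × 28/27 = 708.30 → 708.

Cast on 261 stitches; work 708 rows.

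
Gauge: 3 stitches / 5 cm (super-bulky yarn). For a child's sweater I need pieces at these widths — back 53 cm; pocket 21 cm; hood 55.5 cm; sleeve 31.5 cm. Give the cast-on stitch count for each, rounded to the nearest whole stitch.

Rate = 3/5 = 0.6 sts per cm.
back: 53 × 0.6 = 31.80 → 32.
pocket: 21 × 0.6 = 12.60 → 13.
hood: 55.5 × 0.6 = 33.30 → 33.
sleeve: 31.5 × 0.6 = 18.90 → 19.

back 32; pocket 13; hood 33; sleeve 19.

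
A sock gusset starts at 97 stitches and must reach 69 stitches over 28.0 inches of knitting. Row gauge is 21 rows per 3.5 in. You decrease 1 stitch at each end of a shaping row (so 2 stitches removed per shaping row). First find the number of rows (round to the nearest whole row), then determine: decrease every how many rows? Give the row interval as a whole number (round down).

Rows = 28.0 × 6 = 168.0 → 168 rows.
Stitches to remove: 28 → 14 shaping rows (at 2 st each).
168 / 14 = 12.00 → every 12 rows.

Decrease every 12th row.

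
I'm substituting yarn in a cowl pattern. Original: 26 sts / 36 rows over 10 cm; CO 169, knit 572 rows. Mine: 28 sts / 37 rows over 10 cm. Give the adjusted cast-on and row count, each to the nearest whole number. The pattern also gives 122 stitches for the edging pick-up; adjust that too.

Stitches: 169 × 28/26 = 182.00 → 182.
Rows: 572 × 37/36 = 587.89 → 588.
edging pick-up: 122 × 28/26 = 131.38 → 131.

Cast on 182 stitches; work 588 rows; edging pick-up 131 stitches.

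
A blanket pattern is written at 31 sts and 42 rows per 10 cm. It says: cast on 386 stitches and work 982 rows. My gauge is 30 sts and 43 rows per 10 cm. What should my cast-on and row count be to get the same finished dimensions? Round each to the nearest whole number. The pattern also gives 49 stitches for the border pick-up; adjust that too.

Stitches: 386 × 30/31 = 373.55 → 374.
Rows: 982 × 43/42 = 1005.38 → 1005.
border pick-up: 49 × 30/31 = 47.42 → 47.

Cast on 374 stitches; work 1005 rows; border pick-up 47 stitches.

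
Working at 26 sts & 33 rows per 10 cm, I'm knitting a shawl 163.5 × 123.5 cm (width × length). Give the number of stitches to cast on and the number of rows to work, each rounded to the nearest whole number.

Cast on 425 stitches and work 408 rows.

Stitch gauge = 26/10 = 2.6 sts/cm; 163.5 × 2.6 = 425.10 → 425 sts.
Row gauge = 33/10 = 3.3 rows/cm; 123.5 × 3.3 = 407.55 → 408 rows.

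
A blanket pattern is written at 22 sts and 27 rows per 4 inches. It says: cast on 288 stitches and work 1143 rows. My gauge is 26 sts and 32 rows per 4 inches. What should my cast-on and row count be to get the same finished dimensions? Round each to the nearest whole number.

Cast on 340 stitches; work 1355 rows.

Stitches: 288 × 26/22 = 340.36 → 340.
Rows: 1143 × 32/27 = 1354.67 → 1355.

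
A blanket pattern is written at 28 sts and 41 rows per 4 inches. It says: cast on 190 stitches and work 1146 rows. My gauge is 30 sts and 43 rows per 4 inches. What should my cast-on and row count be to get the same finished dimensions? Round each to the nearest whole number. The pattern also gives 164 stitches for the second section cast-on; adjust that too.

Stitches: 190 × 30/28 = 203.57 → 204.
Rows: 1146 × 43/41 = 1201.90 → 1202.
second section cast-on: 164 × 30/28 = 175.71 → 176.

Cast on 204 stitches; work 1202 rows; second section cast-on 176 stitches.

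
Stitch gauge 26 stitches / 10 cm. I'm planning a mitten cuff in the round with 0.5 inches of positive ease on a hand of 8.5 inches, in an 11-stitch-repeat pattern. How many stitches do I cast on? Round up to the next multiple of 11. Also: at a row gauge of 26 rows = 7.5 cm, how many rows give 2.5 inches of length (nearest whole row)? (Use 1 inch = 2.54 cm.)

Finished = 8.5 + 0.5 = 9 inches.
9 inches × 2.54 = 22.86 cm.
26/10 = 2.6 sts per cm; 22.86 × 2.6 = 59.44 sts.
Next multiple of 11 → 66.
2.5 inches = 6.35 cm; × 3.467 = 22.01 → 22 rows.

Cast on 66 stitches; work 22 rows.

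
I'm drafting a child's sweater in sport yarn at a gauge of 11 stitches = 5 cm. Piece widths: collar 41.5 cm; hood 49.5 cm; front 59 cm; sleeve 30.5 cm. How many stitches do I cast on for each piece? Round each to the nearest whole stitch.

collar 91; hood 109; front 130; sleeve 67.

Rate = 11/5 = 2.2 sts per cm.
collar: 41.5 × 2.2 = 91.30 → 91.
hood: 49.5 × 2.2 = 108.90 → 109.
front: 59 × 2.2 = 129.80 → 130.
sleeve: 30.5 × 2.2 = 67.10 → 67.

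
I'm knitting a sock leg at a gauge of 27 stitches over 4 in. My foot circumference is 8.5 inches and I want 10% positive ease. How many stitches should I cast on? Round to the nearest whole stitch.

63 stitches.

Finished = 8.5 × 1.10 = 9.35 in.
27 / 4 = 6.75 sts per inch.
9.35 × 6.75 = 63.11 sts.
→ 63 sts.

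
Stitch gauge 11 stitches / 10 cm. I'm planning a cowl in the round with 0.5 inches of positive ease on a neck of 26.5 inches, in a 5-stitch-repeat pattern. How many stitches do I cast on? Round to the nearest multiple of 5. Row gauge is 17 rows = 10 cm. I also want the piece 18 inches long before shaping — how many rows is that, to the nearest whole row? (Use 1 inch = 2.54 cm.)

Finished = 26.5 + 0.5 = 27 inches.
27 inches × 2.54 = 68.58 cm.
11/10 = 1.1 sts per cm; 68.58 × 1.1 = 75.44 sts.
Nearest multiple of 5 → 75.
18 inches = 45.72 cm; × 1.7 = 77.72 → 78 rows.

Cast on 75 stitches; work 78 rows.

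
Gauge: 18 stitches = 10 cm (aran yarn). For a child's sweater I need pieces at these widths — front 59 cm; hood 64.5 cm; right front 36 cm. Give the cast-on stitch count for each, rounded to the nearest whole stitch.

front 106; hood 116; right front 65.

Rate = 18/10 = 1.8 sts per cm.
front: 59 × 1.8 = 106.20 → 106.
hood: 64.5 × 1.8 = 116.10 → 116.
right front: 36 × 1.8 = 64.80 → 65.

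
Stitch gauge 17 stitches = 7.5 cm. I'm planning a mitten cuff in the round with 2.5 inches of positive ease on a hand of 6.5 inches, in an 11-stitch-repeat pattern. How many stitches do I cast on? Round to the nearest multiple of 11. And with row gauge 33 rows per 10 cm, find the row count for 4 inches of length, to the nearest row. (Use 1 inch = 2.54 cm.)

Finished = 6.5 + 2.5 = 9 inches.
9 inches × 2.54 = 22.86 cm.
17/7.5 = 2.267 sts per cm; 22.86 × 2.267 = 51.82 sts.
Nearest multiple of 11 → 55.
4 inches = 10.16 cm; × 3.3 = 33.53 → 34 rows.

Cast on 55 stitches; work 34 rows.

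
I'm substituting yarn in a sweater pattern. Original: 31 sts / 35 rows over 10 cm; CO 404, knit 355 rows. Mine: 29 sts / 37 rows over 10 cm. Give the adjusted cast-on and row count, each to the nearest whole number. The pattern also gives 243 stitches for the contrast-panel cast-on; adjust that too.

Stitches: 404 × 29/31 = 377.94 → 378.
Rows: 355 × 37/35 = 375.29 → 375.
contrast-panel cast-on: 243 × 29/31 = 227.32 → 227.

Cast on 378 stitches; work 375 rows; contrast-panel cast-on 227 stitches.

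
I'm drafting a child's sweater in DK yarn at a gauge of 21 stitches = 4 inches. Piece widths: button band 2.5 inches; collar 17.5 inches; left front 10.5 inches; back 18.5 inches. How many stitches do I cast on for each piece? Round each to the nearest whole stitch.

Rate = 21/4 = 5.25 sts per in.
button band: 2.5 × 5.25 = 13.12 → 13.
collar: 17.5 × 5.25 = 91.88 → 92.
left front: 10.5 × 5.25 = 55.12 → 55.
back: 18.5 × 5.25 = 97.12 → 97.

button band 13; collar 92; left front 55; back 97.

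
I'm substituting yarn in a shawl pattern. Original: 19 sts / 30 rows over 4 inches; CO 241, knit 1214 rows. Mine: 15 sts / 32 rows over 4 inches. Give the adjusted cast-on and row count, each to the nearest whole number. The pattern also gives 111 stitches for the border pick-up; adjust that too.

Cast on 190 stitches; work 1295 rows; border pick-up 88 stitches.

Stitches: 241 × 15/19 = 190.26 → 190.
Rows: 1214 × 32/30 = 1294.93 → 1295.
border pick-up: 111 × 15/19 = 87.63 → 88.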